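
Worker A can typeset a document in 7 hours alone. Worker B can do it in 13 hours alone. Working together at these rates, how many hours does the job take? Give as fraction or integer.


Rate of A = 1/7 job per hour
Rate of B = 1/13 job per hour
Combined rate = 1/7 + 1/13
Find common denominator: (13 + 7)/(7*13) = 20/91
Combined rate = 20/91 job per hour
Time together = 1 / (20/91) = 91/20 hours

91/20


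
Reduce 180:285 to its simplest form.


Find GCD(180, 285)
GCD = 15
Divide both by 15: 180/15 = 12, 285/15 = 19
Simplified ratio = 12:19

12:19


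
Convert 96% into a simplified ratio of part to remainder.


Part = 96%, Remainder = 4%
Ratio = 96:4
GCD(96, 4) = 4
Simplify: 24:1 = 24:1

24:1


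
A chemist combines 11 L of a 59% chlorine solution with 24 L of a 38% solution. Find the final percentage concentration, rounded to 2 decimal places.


Solute in mixture 1 = 59% of 11 L = 11*59/100 = 649/100 L
Solute in mixture 2 = 38% of 24 L = 24*38/100 = 228/25 L
Total solute = 649/100 + 228/25 = 1561/100 L
Total volume = 11 + 24 = 35 L
Final concentration = 1561/100/35 * 100 = 44.60%

44.60


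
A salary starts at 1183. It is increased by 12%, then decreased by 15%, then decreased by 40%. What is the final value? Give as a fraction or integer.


Start: 1183
Step 1: increase by 12% => multiply by 112/100
  1183 * 112/100 = 33124/25
Step 2: decrease by 15% => multiply by 85/100
  33124/25 * 85/100 = 140777/125
Step 3: decrease by 40% => multiply by 60/100
  140777/125 * 60/100 = 422331/625
Final value = 422331/625

422331/625


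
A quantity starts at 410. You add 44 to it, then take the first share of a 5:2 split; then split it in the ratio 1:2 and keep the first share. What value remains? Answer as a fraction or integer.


Start with 410.
Step 1: Add 44: 410+44=454; split 5:2 first = 454*5/7 = 2270/7
Step 2: Split 1:2, first share = 2270/7 * 1/3 = 2270/21
Final result = 2270/21

2270/21


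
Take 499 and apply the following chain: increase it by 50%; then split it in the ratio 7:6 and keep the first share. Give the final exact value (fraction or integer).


Start with 499.
Step 1: Increase by 50%: 499 * 150/100 = 1497/2
Step 2: Split 7:6, first share = 1497/2 * 7/13 = 10479/26
Final result = 10479/26

10479/26


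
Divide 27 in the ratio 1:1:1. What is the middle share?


Ratio = 1:1:1
Total parts = 1 + 1 + 1 = 3
Value per part = 27 / 3 = 9
First share = 1 * 9 = 9
Middle share = 1 * 9 = 9
Third share = 1 * 9 = 9

9


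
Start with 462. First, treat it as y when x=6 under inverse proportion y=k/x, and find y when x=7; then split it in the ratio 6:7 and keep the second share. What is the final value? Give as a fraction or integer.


Start with 462.
Step 1: Inverse prop: k = (462)*6; new y = k/7 = 462*6/7 = 396
Step 2: Split 6:7, second share = 396 * 7/13 = 2772/13
Final result = 2772/13

2772/13


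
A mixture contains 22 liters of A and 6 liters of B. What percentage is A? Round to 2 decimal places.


Volume of A = 22 L
Volume of B = 6 L
Total volume = 22 + 6 = 28 L
Percentage of A = (22/28) * 100
= 78.57%

78.57


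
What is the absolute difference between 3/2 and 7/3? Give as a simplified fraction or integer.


Simplify: 3/2 = 3/2 and 7/3 = 7/3
Find common denominator: LCD = 6
Convert: 9/6 and 14/6
Difference = |9 - 14|/6 = 5/6
Simplified = 5/6

5/6


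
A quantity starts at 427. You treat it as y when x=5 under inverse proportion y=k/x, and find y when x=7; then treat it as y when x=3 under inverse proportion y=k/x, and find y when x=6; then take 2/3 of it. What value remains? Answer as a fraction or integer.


Start with 427.
Step 1: Inverse prop: k = (427)*5; new y = k/7 = 427*5/7 = 305
Step 2: Inverse prop: k = (305)*3; new y = k/6 = 305*3/6 = 305/2
Step 3: Take 2/3: 305/2 * 2/3 = 305/3
Final result = 305/3

305/3


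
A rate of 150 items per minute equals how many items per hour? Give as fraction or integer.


Converting from per minute to per hour
Rate = 150 items per minute
Multiply by 60: 150 * 60
= 9000 items per hour

9000


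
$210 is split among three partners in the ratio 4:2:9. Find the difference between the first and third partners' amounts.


Total parts = 4 + 2 + 9 = 15
Value per part = 210 / 15 = 14
Shares: 4*14=56, 2*14=28, 9*14=126
First share = 56, third share = 126
Difference = |56 - 126| = 70

70


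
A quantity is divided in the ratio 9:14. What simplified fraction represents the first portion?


Total parts = 9 + 14 = 23
First part fraction = 9/23
Simplify: 9/23 = 9/23

9/23


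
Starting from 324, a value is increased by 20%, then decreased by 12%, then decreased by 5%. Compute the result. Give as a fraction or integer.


Start: 324
Step 1: increase by 20% => multiply by 120/100
  324 * 120/100 = 1944/5
Step 2: decrease by 12% => multiply by 88/100
  1944/5 * 88/100 = 42768/125
Step 3: decrease by 5% => multiply by 95/100
  42768/125 * 95/100 = 203148/625
Final value = 203148/625

203148/625


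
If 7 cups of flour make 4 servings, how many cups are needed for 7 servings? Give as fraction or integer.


Original: 7 cups for 4 servings
Target servings = 7
Scaling factor = 7/4
New amount = 7 * 7/4
= 49/4
= 49/4 cups

49/4


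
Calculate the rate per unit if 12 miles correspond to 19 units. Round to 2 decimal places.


Total miles = 12
Number of units = 19
Unit rate = 12 / 19
= 0.63 miles per unit

0.63


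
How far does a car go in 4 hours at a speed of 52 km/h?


Using distance = speed * time
Speed = 52 km/h
Time = 4 hours
Distance = 52 * 4
= 208 km

208


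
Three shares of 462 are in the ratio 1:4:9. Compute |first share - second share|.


Total parts = 1 + 4 + 9 = 14
Value per part = 462 / 14 = 33
Shares: 1*33=33, 4*33=132, 9*33=297
First share = 33, second share = 132
Difference = |33 - 132| = 99

99


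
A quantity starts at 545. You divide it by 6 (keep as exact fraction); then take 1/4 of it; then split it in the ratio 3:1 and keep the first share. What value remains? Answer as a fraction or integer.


Start with 545.
Step 1: Divide by 6: 545 / 6 = 545/6
Step 2: Take 1/4: 545/6 * 1/4 = 545/24
Step 3: Split 3:1, first share = 545/24 * 3/4 = 545/32
Final result = 545/32

545/32


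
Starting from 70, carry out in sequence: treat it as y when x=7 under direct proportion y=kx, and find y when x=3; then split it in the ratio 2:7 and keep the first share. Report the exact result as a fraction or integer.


Start with 70.
Step 1: Direct prop: k = (70)/7; new y = k*3 = 70*3/7 = 30
Step 2: Split 2:7, first share = 30 * 2/9 = 20/3
Final result = 20/3

20/3


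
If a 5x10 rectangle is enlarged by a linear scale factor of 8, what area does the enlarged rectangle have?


Original dimensions: 5 x 10
Enlargement factor = 8
New width = 5 * 8 = 40
New height = 10 * 8 = 80
New area = 40 * 80 = 3200

3200


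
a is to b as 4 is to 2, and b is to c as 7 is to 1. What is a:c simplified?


Given a:b = 4:2 and b:c = 7:1
Make b consistent. Multiply first ratio by 7: a:b = 28:14
Multiply second ratio by 2: b:c = 14:2
Now b = 14 in both, so a:b:c = 28:14:2
Therefore a:c = 28:2
Simplify by GCD: a:c = 14:1

14:1


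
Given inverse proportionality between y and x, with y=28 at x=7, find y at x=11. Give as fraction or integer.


Inverse proportion: y = k/x
Find k: k = 7 * 28 = 196
Compute y at x=11: y = 196/11
y = 196/11

196/11


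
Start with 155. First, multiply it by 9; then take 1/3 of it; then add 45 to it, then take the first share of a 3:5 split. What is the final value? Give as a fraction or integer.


Start with 155.
Step 1: Multiply by 9: 155 * 9 = 1395
Step 2: Take 1/3: 1395 * 1/3 = 465
Step 3: Add 45: 465+45=510; split 3:5 first = 510*3/8 = 765/4
Final result = 765/4

765/4


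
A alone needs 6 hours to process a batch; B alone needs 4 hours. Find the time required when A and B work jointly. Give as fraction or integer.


Rate of A = 1/6 job per hour
Rate of B = 1/4 job per hour
Combined rate = 1/6 + 1/4
Find common denominator: (4 + 6)/(6*4) = 10/24
Combined rate = 5/12 job per hour
Time together = 1 / (5/12) = 12/5 hours

12/5


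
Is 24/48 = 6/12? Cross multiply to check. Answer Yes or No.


Cross multiply to check 24/48 = 6/12
Left cross product: 24 * 12 = 288
Right cross product: 48 * 6 = 288
288 = 288
Equal, so proportions match => Yes

Yes


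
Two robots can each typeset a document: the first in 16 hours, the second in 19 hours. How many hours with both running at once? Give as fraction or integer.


Rate of A = 1/16 job per hour
Rate of B = 1/19 job per hour
Combined rate = 1/16 + 1/19
Find common denominator: (19 + 16)/(16*19) = 35/304
Combined rate = 35/304 job per hour
Time together = 1 / (35/304) = 304/35 hours

304/35


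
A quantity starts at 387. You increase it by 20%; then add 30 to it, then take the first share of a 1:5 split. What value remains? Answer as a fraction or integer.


Start with 387.
Step 1: Increase by 20%: 387 * 120/100 = 2322/5
Step 2: Add 30: 2322/5+30=2472/5; split 1:5 first = 2472/5*1/6 = 412/5
Final result = 412/5

412/5


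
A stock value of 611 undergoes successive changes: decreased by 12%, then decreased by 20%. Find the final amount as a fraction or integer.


Start: 611
Step 1: decrease by 12% => multiply by 88/100
  611 * 88/100 = 13442/25
Step 2: decrease by 20% => multiply by 80/100
  13442/25 * 80/100 = 53768/125
Final value = 53768/125

53768/125


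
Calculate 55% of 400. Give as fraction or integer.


Compute 55% of 400
Convert percentage: 55% = 55/100
Multiply: 400 * 55/100
= 22000/100
= 220

220


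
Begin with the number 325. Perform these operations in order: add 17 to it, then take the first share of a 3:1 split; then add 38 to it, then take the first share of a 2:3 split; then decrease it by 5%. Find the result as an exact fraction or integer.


Start with 325.
Step 1: Add 17: 325+17=342; split 3:1 first = 342*3/4 = 513/2
Step 2: Add 38: 513/2+38=589/2; split 2:3 first = 589/2*2/5 = 589/5
Step 3: Decrease by 5%: 589/5 * 95/100 = 11191/100
Final result = 11191/100

11191/100


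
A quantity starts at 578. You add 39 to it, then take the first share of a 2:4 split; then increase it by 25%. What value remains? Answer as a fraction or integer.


Start with 578.
Step 1: Add 39: 578+39=617; split 2:4 first = 617*2/6 = 617/3
Step 2: Increase by 25%: 617/3 * 125/100 = 3085/12
Final result = 3085/12

3085/12


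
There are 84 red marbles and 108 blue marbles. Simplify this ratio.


Find GCD(84, 108)
GCD = 12
Divide both by 12: 84/12 = 7, 108/12 = 9
Simplified ratio = 7:9

7:9


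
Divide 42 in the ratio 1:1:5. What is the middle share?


Ratio = 1:1:5
Total parts = 1 + 1 + 5 = 7
Value per part = 42 / 7 = 6
First share = 1 * 6 = 6
Middle share = 1 * 6 = 6
Third share = 5 * 6 = 30

6


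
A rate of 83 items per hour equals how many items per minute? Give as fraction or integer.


Converting from per hour to per minute
Rate = 83 items per hour
Divide by 60: 83/60
= 83/60 items per minute

83/60


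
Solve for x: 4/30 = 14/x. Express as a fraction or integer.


Setting up: 4/30 = 14/x
Cross multiply: 4 * x = 30 * 14
4x = 420
x = 420/4
x = 105

105


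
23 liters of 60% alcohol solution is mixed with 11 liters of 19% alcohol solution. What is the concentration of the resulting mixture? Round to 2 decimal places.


Solute in mixture 1 = 60% of 23 L = 23*60/100 = 69/5 L
Solute in mixture 2 = 19% of 11 L = 11*19/100 = 209/100 L
Total solute = 69/5 + 209/100 = 1589/100 L
Total volume = 23 + 11 = 34 L
Final concentration = 1589/100/34 * 100 = 46.74%

46.74


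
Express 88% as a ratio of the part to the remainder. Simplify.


Part = 88%, Remainder = 12%
Ratio = 88:12
GCD(88, 12) = 4
Simplify: 22:3 = 22:3

22:3


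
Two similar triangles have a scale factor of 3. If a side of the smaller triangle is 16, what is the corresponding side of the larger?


Similar triangles have proportional sides
Scale factor = 3
Smaller side = 16
Corresponding larger side = 16 * 3
= 48

48


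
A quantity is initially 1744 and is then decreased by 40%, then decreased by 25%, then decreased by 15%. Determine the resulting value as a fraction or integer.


Start: 1744
Step 1: decrease by 40% => multiply by 60/100
  1744 * 60/100 = 5232/5
Step 2: decrease by 25% => multiply by 75/100
  5232/5 * 75/100 = 3924/5
Step 3: decrease by 15% => multiply by 85/100
  3924/5 * 85/100 = 16677/25
Final value = 16677/25

16677/25


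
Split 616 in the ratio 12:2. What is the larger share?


Total parts = 12 + 2 = 14
Value per part = 616 / 14 = 44
First share = 12 * 44 = 528
Second share = 2 * 44 = 88
Larger share = 528

528


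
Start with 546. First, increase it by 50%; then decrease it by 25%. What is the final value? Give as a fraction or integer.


Start with 546.
Step 1: Increase by 50%: 546 * 150/100 = 819
Step 2: Decrease by 25%: 819 * 75/100 = 2457/4
Final result = 2457/4

2457/4


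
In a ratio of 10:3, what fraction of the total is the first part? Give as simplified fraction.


Total parts = 10 + 3 = 13
First part fraction = 10/13
Simplify: 10/13 = 10/13

10/13


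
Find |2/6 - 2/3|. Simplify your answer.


Simplify: 2/6 = 1/3 and 2/3 = 2/3
Find common denominator: LCD = 3
Convert: 1/3 and 2/3
Difference = |1 - 2|/3 = 1/3
Simplified = 1/3

1/3


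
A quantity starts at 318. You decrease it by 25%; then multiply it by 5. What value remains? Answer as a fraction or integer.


Start with 318.
Step 1: Decrease by 25%: 318 * 75/100 = 477/2
Step 2: Multiply by 5: 477/2 * 5 = 2385/2
Final result = 2385/2

2385/2


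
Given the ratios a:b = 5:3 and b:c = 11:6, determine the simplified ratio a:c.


Given a:b = 5:3 and b:c = 11:6
Make b consistent. Multiply first ratio by 11: a:b = 55:33
Multiply second ratio by 3: b:c = 33:18
Now b = 33 in both, so a:b:c = 55:33:18
Therefore a:c = 55:18
Simplify by GCD: a:c = 55:18

55:18


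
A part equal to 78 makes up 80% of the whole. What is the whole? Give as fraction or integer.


Given: 78 is 80% of the whole
Set up: 78 = 80/100 * whole
whole = 78 * 100 / 80
whole = 7800 / 80
whole = 195/2

195/2


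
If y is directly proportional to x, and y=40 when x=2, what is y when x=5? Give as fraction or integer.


Direct proportion: y = kx
Find k: k = 40/2 = 20
Compute y at x=5: y = 20 * 5
y = 100

100


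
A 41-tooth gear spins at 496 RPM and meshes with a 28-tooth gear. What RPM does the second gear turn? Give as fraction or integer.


Gear ratio: teeth_A * RPM_A = teeth_B * RPM_B
41 * 496 = 28 * RPM_B
20336 = 28 * RPM_B
RPM_B = 20336 / 28
RPM_B = 5084/7

5084/7


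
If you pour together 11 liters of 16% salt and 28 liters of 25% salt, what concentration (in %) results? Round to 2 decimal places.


Solute in mixture 1 = 16% of 11 L = 11*16/100 = 44/25 L
Solute in mixture 2 = 25% of 28 L = 28*25/100 = 7 L
Total solute = 44/25 + 7 = 219/25 L
Total volume = 11 + 28 = 39 L
Final concentration = 219/25/39 * 100 = 22.46%

22.46


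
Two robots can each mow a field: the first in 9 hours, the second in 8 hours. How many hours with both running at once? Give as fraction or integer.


Rate of A = 1/9 job per hour
Rate of B = 1/8 job per hour
Combined rate = 1/9 + 1/8
Find common denominator: (8 + 9)/(9*8) = 17/72
Combined rate = 17/72 job per hour
Time together = 1 / (17/72) = 72/17 hours

72/17


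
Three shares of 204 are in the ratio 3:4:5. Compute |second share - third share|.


Total parts = 3 + 4 + 5 = 12
Value per part = 204 / 12 = 17
Shares: 3*17=51, 4*17=68, 5*17=85
Second share = 68, third share = 85
Difference = |68 - 85| = 17

17


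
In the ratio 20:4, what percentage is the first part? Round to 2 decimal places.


Total parts = 20 + 4 = 24
First part fraction = 20/24
Percentage = (20/24) * 100
= 0.833333 * 100
= 83.33%

83.33


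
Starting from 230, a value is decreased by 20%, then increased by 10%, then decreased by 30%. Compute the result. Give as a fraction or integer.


Start: 230
Step 1: decrease by 20% => multiply by 80/100
  230 * 80/100 = 184
Step 2: increase by 10% => multiply by 110/100
  184 * 110/100 = 1012/5
Step 3: decrease by 30% => multiply by 70/100
  1012/5 * 70/100 = 3542/25
Final value = 3542/25

3542/25


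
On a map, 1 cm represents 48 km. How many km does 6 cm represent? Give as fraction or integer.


Map scale: 1 cm = 48 km
Measured distance on map = 6 cm
Set up proportion: 6 * 48 / 1
= 288 / 1
= 288 km

288


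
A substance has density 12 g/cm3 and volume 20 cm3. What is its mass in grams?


Using mass = density * volume
Density = 12 g/cm3
Volume = 20 cm3
Mass = 12 * 20
= 240 g

240


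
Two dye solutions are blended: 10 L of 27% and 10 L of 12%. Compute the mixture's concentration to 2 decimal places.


Solute in mixture 1 = 27% of 10 L = 10*27/100 = 27/10 L
Solute in mixture 2 = 12% of 10 L = 10*12/100 = 6/5 L
Total solute = 27/10 + 6/5 = 39/10 L
Total volume = 10 + 10 = 20 L
Final concentration = 39/10/20 * 100 = 19.50%

19.50


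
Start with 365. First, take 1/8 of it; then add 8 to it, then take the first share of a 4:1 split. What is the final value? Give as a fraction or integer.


Start with 365.
Step 1: Take 1/8: 365 * 1/8 = 365/8
Step 2: Add 8: 365/8+8=429/8; split 4:1 first = 429/8*4/5 = 429/10
Final result = 429/10

429/10


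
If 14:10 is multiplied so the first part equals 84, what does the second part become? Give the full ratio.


Original ratio: 14:10
First term target: 84
Scale factor = 84 / 14 = 6
Multiply second term: 10 * 6 = 60
Equivalent ratio = 84:60

84:60


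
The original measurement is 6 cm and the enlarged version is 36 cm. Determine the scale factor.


Original length = 6 cm
Scaled length = 36 cm
Scale factor = 36 / 6
= 6

6


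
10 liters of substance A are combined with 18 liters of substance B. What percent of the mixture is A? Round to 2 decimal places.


Volume of A = 10 L
Volume of B = 18 L
Total volume = 10 + 18 = 28 L
Percentage of A = (10/28) * 100
= 35.71%

35.71


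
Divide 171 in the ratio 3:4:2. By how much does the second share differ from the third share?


Total parts = 3 + 4 + 2 = 9
Value per part = 171 / 9 = 19
Shares: 3*19=57, 4*19=76, 2*19=38
Second share = 76, third share = 38
Difference = |76 - 38| = 38

38


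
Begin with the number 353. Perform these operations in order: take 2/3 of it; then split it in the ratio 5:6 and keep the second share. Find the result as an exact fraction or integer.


Start with 353.
Step 1: Take 2/3: 353 * 2/3 = 706/3
Step 2: Split 5:6, second share = 706/3 * 6/11 = 1412/11
Final result = 1412/11

1412/11


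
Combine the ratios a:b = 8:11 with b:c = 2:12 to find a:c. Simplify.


Given a:b = 8:11 and b:c = 2:12
Make b consistent. Multiply first ratio by 2: a:b = 16:22
Multiply second ratio by 11: b:c = 22:132
Now b = 22 in both, so a:b:c = 16:22:132
Therefore a:c = 16:132
Simplify by GCD: a:c = 4:33

4:33


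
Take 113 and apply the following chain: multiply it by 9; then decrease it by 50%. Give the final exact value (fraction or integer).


Start with 113.
Step 1: Multiply by 9: 113 * 9 = 1017
Step 2: Decrease by 50%: 1017 * 50/100 = 1017/2
Final result = 1017/2

1017/2


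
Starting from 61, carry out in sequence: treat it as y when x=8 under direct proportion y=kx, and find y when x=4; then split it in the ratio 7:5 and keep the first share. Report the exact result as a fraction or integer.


Start with 61.
Step 1: Direct prop: k = (61)/8; new y = k*4 = 61*4/8 = 61/2
Step 2: Split 7:5, first share = 61/2 * 7/12 = 427/24
Final result = 427/24

427/24


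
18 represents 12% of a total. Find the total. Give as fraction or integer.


Given: 18 is 12% of the whole
Set up: 18 = 12/100 * whole
whole = 18 * 100 / 12
whole = 1800 / 12
whole = 150

150


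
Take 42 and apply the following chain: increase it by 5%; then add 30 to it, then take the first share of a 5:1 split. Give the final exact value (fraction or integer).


Start with 42.
Step 1: Increase by 5%: 42 * 105/100 = 441/10
Step 2: Add 30: 441/10+30=741/10; split 5:1 first = 741/10*5/6 = 247/4
Final result = 247/4

247/4


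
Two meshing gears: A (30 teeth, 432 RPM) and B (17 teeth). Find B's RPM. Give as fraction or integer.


Gear ratio: teeth_A * RPM_A = teeth_B * RPM_B
30 * 432 = 17 * RPM_B
12960 = 17 * RPM_B
RPM_B = 12960 / 17
RPM_B = 12960/17

12960/17


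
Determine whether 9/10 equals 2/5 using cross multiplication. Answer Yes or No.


Cross multiply to check 9/10 = 2/5
Left cross product: 9 * 5 = 45
Right cross product: 10 * 2 = 20
45 != 20
Not equal, so proportions differ => No

No


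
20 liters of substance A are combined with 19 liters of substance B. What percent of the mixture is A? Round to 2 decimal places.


Volume of A = 20 L
Volume of B = 19 L
Total volume = 20 + 19 = 39 L
Percentage of A = (20/39) * 100
= 51.28%

51.28


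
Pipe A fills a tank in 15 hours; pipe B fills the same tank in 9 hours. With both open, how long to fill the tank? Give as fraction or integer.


Rate of A = 1/15 job per hour
Rate of B = 1/9 job per hour
Combined rate = 1/15 + 1/9
Find common denominator: (9 + 15)/(15*9) = 24/135
Combined rate = 8/45 job per hour
Time together = 1 / (8/45) = 45/8 hours

45/8


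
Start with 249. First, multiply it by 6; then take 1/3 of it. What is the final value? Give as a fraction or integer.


Start with 249.
Step 1: Multiply by 6: 249 * 6 = 1494
Step 2: Take 1/3: 1494 * 1/3 = 498
Final result = 498

498


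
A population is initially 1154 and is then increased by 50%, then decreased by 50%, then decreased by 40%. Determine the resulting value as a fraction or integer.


Start: 1154
Step 1: increase by 50% => multiply by 150/100
  1154 * 150/100 = 1731
Step 2: decrease by 50% => multiply by 50/100
  1731 * 50/100 = 1731/2
Step 3: decrease by 40% => multiply by 60/100
  1731/2 * 60/100 = 5193/10
Final value = 5193/10

5193/10


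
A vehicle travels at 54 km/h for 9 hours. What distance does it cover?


Using distance = speed * time
Speed = 54 km/h
Time = 9 hours
Distance = 54 * 9
= 486 km

486


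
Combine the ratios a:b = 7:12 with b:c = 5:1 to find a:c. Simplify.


Given a:b = 7:12 and b:c = 5:1
Make b consistent. Multiply first ratio by 5: a:b = 35:60
Multiply second ratio by 12: b:c = 60:12
Now b = 60 in both, so a:b:c = 35:60:12
Therefore a:c = 35:12
Simplify by GCD: a:c = 35:12

35:12


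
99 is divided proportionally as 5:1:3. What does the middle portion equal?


Ratio = 5:1:3
Total parts = 5 + 1 + 3 = 9
Value per part = 99 / 9 = 11
First share = 5 * 11 = 55
Middle share = 1 * 11 = 11
Third share = 3 * 11 = 33

11


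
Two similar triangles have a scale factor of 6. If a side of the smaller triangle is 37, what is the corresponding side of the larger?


Similar triangles have proportional sides
Scale factor = 6
Smaller side = 37
Corresponding larger side = 37 * 6
= 222

222


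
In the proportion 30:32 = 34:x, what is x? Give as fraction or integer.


Setting up: 30/32 = 34/x
Cross multiply: 30 * x = 32 * 34
30x = 1088
x = 1088/30
x = 544/15

544/15


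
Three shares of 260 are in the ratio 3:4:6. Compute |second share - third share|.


Total parts = 3 + 4 + 6 = 13
Value per part = 260 / 13 = 20
Shares: 3*20=60, 4*20=80, 6*20=120
Second share = 80, third share = 120
Difference = |80 - 120| = 40

40


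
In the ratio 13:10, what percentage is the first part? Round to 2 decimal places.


Total parts = 13 + 10 = 23
First part fraction = 13/23
Percentage = (13/23) * 100
= 0.565217 * 100
= 56.52%

56.52


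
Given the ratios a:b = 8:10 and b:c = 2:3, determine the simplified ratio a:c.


Given a:b = 8:10 and b:c = 2:3
Make b consistent. Multiply first ratio by 2: a:b = 16:20
Multiply second ratio by 10: b:c = 20:30
Now b = 20 in both, so a:b:c = 16:20:30
Therefore a:c = 16:30
Simplify by GCD: a:c = 8:15

8:15


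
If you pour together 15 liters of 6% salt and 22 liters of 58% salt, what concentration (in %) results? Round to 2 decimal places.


Solute in mixture 1 = 6% of 15 L = 15*6/100 = 9/10 L
Solute in mixture 2 = 58% of 22 L = 22*58/100 = 319/25 L
Total solute = 9/10 + 319/25 = 683/50 L
Total volume = 15 + 22 = 37 L
Final concentration = 683/50/37 * 100 = 36.92%

36.92


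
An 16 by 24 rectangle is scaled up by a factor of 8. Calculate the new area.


Original dimensions: 16 x 24
Enlargement factor = 8
New width = 16 * 8 = 128
New height = 24 * 8 = 192
New area = 128 * 192 = 24576

24576


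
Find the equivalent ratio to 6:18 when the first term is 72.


Original ratio: 6:18
First term target: 72
Scale factor = 72 / 6 = 12
Multiply second term: 18 * 12 = 216
Equivalent ratio = 72:216

72:216


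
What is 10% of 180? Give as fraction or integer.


Compute 10% of 180
Convert percentage: 10% = 10/100
Multiply: 180 * 10/100
= 1800/100
= 18

18


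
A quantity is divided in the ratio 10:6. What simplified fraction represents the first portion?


Total parts = 10 + 6 = 16
First part fraction = 10/16
Simplify: 10/16 = 5/8

5/8


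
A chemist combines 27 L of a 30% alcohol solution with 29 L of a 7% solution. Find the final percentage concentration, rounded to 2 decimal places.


Solute in mixture 1 = 30% of 27 L = 27*30/100 = 81/10 L
Solute in mixture 2 = 7% of 29 L = 29*7/100 = 203/100 L
Total solute = 81/10 + 203/100 = 1013/100 L
Total volume = 27 + 29 = 56 L
Final concentration = 1013/100/56 * 100 = 18.09%

18.09


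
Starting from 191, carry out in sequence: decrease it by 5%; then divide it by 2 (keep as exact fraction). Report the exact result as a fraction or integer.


Start with 191.
Step 1: Decrease by 5%: 191 * 95/100 = 3629/20
Step 2: Divide by 2: 3629/20 / 2 = 3629/40
Final result = 3629/40

3629/40


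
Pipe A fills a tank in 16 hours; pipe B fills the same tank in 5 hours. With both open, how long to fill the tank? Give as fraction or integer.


Rate of A = 1/16 job per hour
Rate of B = 1/5 job per hour
Combined rate = 1/16 + 1/5
Find common denominator: (5 + 16)/(16*5) = 21/80
Combined rate = 21/80 job per hour
Time together = 1 / (21/80) = 80/21 hours

80/21


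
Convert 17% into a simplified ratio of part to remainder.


Part = 17%, Remainder = 83%
Ratio = 17:83
GCD(17, 83) = 1
Simplify: 17:83 = 17:83

17:83


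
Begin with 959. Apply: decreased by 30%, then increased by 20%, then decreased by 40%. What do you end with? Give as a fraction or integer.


Start: 959
Step 1: decrease by 30% => multiply by 70/100
  959 * 70/100 = 6713/10
Step 2: increase by 20% => multiply by 120/100
  6713/10 * 120/100 = 20139/25
Step 3: decrease by 40% => multiply by 60/100
  20139/25 * 60/100 = 60417/125
Final value = 60417/125

60417/125


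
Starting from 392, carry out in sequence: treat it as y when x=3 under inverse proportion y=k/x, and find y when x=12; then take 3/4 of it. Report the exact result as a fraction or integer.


Start with 392.
Step 1: Inverse prop: k = (392)*3; new y = k/12 = 392*3/12 = 98
Step 2: Take 3/4: 98 * 3/4 = 147/2
Final result = 147/2

147/2


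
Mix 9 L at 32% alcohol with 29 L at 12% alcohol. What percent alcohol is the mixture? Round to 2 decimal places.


Solute in mixture 1 = 32% of 9 L = 9*32/100 = 72/25 L
Solute in mixture 2 = 12% of 29 L = 29*12/100 = 87/25 L
Total solute = 72/25 + 87/25 = 159/25 L
Total volume = 9 + 29 = 38 L
Final concentration = 159/25/38 * 100 = 16.74%

16.74


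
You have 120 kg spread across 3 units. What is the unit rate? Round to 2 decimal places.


Total kg = 120
Number of units = 3
Unit rate = 120 / 3
= 40 kg per unit

40


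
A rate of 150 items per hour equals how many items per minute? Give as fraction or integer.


Converting from per hour to per minute
Rate = 150 items per hour
Divide by 60: 150/60
= 5/2 items per minute

5/2


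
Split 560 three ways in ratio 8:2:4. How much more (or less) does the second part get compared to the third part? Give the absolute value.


Total parts = 8 + 2 + 4 = 14
Value per part = 560 / 14 = 40
Shares: 8*40=320, 2*40=80, 4*40=160
Second share = 80, third share = 160
Difference = |80 - 160| = 80

80


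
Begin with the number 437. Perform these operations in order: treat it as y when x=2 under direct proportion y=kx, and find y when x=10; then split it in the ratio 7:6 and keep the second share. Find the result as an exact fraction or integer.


Start with 437.
Step 1: Direct prop: k = (437)/2; new y = k*10 = 437*10/2 = 2185
Step 2: Split 7:6, second share = 2185 * 6/13 = 13110/13
Final result = 13110/13

13110/13


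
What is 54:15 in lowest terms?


Find GCD(54, 15)
GCD = 3
Divide both by 3: 54/3 = 18, 15/3 = 5
Simplified ratio = 18:5

18:5


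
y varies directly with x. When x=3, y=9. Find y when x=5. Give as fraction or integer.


Direct proportion: y = kx
Find k: k = 9/3 = 3
Compute y at x=5: y = 3 * 5
y = 15

15


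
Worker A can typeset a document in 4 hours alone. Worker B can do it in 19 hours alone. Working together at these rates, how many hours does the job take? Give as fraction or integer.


Rate of A = 1/4 job per hour
Rate of B = 1/19 job per hour
Combined rate = 1/4 + 1/19
Find common denominator: (19 + 4)/(4*19) = 23/76
Combined rate = 23/76 job per hour
Time together = 1 / (23/76) = 76/23 hours

76/23


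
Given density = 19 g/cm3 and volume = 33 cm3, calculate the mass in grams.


Using mass = density * volume
Density = 19 g/cm3
Volume = 33 cm3
Mass = 19 * 33
= 627 g

627


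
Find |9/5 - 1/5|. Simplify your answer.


Simplify: 9/5 = 9/5 and 1/5 = 1/5
Find common denominator: LCD = 5
Convert: 9/5 and 1/5
Difference = |9 - 1|/5 = 8/5
Simplified = 8/5

8/5


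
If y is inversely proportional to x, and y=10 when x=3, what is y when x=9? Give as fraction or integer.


Inverse proportion: y = k/x
Find k: k = 3 * 10 = 30
Compute y at x=9: y = 30/9
y = 10/3

10/3


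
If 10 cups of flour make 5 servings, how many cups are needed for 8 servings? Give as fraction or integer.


Original: 10 cups for 5 servings
Target servings = 8
Scaling factor = 8/5
New amount = 10 * 8/5
= 80/5
= 16 cups

16


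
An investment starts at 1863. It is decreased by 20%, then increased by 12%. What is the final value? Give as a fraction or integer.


Start: 1863
Step 1: decrease by 20% => multiply by 80/100
  1863 * 80/100 = 7452/5
Step 2: increase by 12% => multiply by 112/100
  7452/5 * 112/100 = 208656/125
Final value = 208656/125

208656/125


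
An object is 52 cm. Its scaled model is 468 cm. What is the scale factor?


Original length = 52 cm
Scaled length = 468 cm
Scale factor = 468 / 52
= 9

9


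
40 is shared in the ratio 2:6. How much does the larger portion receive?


Total parts = 2 + 6 = 8
Value per part = 40 / 8 = 5
First share = 2 * 5 = 10
Second share = 6 * 5 = 30
Larger share = 30

30


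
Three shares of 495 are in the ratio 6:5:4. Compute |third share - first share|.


Total parts = 6 + 5 + 4 = 15
Value per part = 495 / 15 = 33
Shares: 6*33=198, 5*33=165, 4*33=132
Third share = 132, first share = 198
Difference = |132 - 198| = 66

66


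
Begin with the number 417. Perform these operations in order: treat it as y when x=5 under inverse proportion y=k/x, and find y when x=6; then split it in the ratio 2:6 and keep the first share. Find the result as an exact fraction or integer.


Start with 417.
Step 1: Inverse prop: k = (417)*5; new y = k/6 = 417*5/6 = 695/2
Step 2: Split 2:6, first share = 695/2 * 2/8 = 695/8
Final result = 695/8

695/8


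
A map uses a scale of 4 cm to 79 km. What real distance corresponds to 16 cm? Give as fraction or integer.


Map scale: 4 cm = 79 km
Measured distance on map = 16 cm
Set up proportion: 16 * 79 / 4
= 1264 / 4
= 316 km

316


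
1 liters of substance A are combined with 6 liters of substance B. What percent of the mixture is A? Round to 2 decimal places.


Volume of A = 1 L
Volume of B = 6 L
Total volume = 1 + 6 = 7 L
Percentage of A = (1/7) * 100
= 14.29%

14.29


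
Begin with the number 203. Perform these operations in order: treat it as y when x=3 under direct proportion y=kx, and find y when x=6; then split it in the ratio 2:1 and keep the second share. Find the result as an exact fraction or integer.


Start with 203.
Step 1: Direct prop: k = (203)/3; new y = k*6 = 203*6/3 = 406
Step 2: Split 2:1, second share = 406 * 1/3 = 406/3
Final result = 406/3

406/3


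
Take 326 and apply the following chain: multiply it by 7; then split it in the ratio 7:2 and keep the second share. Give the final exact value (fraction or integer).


Start with 326.
Step 1: Multiply by 7: 326 * 7 = 2282
Step 2: Split 7:2, second share = 2282 * 2/9 = 4564/9
Final result = 4564/9

4564/9


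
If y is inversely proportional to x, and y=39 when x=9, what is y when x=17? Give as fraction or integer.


Inverse proportion: y = k/x
Find k: k = 9 * 39 = 351
Compute y at x=17: y = 351/17
y = 351/17

351/17


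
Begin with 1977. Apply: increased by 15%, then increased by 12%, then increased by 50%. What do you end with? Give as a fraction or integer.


Start: 1977
Step 1: increase by 15% => multiply by 115/100
  1977 * 115/100 = 45471/20
Step 2: increase by 12% => multiply by 112/100
  45471/20 * 112/100 = 318297/125
Step 3: increase by 50% => multiply by 150/100
  318297/125 * 150/100 = 954891/250
Final value = 954891/250

954891/250


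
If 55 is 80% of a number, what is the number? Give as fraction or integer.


Given: 55 is 80% of the whole
Set up: 55 = 80/100 * whole
whole = 55 * 100 / 80
whole = 5500 / 80
whole = 275/4

275/4


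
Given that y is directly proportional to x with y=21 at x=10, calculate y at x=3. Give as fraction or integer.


Direct proportion: y = kx
Find k: k = 21/10 = 21/10
Compute y at x=3: y = 21/10 * 3
y = 63/10

63/10


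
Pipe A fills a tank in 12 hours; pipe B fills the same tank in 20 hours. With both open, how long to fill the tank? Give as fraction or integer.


Rate of A = 1/12 job per hour
Rate of B = 1/20 job per hour
Combined rate = 1/12 + 1/20
Find common denominator: (20 + 12)/(12*20) = 32/240
Combined rate = 2/15 job per hour
Time together = 1 / (2/15) = 15/2 hours

15/2


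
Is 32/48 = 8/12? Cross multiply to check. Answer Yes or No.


Cross multiply to check 32/48 = 8/12
Left cross product: 32 * 12 = 384
Right cross product: 48 * 8 = 384
384 = 384
Equal, so proportions match => Yes

Yes


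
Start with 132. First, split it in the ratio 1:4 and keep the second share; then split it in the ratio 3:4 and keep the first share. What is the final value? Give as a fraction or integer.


Start with 132.
Step 1: Split 1:4, second share = 132 * 4/5 = 528/5
Step 2: Split 3:4, first share = 528/5 * 3/7 = 1584/35
Final result = 1584/35

1584/35


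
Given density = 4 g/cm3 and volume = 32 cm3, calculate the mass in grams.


Using mass = density * volume
Density = 4 g/cm3
Volume = 32 cm3
Mass = 4 * 32
= 128 g

128


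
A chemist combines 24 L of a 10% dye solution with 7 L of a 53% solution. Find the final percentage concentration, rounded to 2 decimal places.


Solute in mixture 1 = 10% of 24 L = 24*10/100 = 12/5 L
Solute in mixture 2 = 53% of 7 L = 7*53/100 = 371/100 L
Total solute = 12/5 + 371/100 = 611/100 L
Total volume = 24 + 7 = 31 L
Final concentration = 611/100/31 * 100 = 19.71%

19.71


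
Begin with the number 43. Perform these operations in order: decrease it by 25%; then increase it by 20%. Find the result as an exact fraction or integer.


Start with 43.
Step 1: Decrease by 25%: 43 * 75/100 = 129/4
Step 2: Increase by 20%: 129/4 * 120/100 = 387/10
Final result = 387/10

387/10


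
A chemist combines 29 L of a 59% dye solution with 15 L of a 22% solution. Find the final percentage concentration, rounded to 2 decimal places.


Solute in mixture 1 = 59% of 29 L = 29*59/100 = 1711/100 L
Solute in mixture 2 = 22% of 15 L = 15*22/100 = 33/10 L
Total solute = 1711/100 + 33/10 = 2041/100 L
Total volume = 29 + 15 = 44 L
Final concentration = 2041/100/44 * 100 = 46.39%

46.39


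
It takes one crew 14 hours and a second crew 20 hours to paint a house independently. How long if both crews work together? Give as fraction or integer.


Rate of A = 1/14 job per hour
Rate of B = 1/20 job per hour
Combined rate = 1/14 + 1/20
Find common denominator: (20 + 14)/(14*20) = 34/280
Combined rate = 17/140 job per hour
Time together = 1 / (17/140) = 140/17 hours

140/17


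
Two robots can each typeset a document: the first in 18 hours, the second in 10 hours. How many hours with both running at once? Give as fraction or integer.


Rate of A = 1/18 job per hour
Rate of B = 1/10 job per hour
Combined rate = 1/18 + 1/10
Find common denominator: (10 + 18)/(18*10) = 28/180
Combined rate = 7/45 job per hour
Time together = 1 / (7/45) = 45/7 hours

45/7


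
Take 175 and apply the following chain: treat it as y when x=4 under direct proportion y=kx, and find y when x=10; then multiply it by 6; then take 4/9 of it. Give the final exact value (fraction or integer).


Start with 175.
Step 1: Direct prop: k = (175)/4; new y = k*10 = 175*10/4 = 875/2
Step 2: Multiply by 6: 875/2 * 6 = 2625
Step 3: Take 4/9: 2625 * 4/9 = 3500/3
Final result = 3500/3

3500/3


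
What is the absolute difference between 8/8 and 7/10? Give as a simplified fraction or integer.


Simplify: 8/8 = 1 and 7/10 = 7/10
Find common denominator: LCD = 10
Convert: 10/10 and 7/10
Difference = |10 - 7|/10 = 3/10
Simplified = 3/10

3/10


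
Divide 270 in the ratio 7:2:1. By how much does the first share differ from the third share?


Total parts = 7 + 2 + 1 = 10
Value per part = 270 / 10 = 27
Shares: 7*27=189, 2*27=54, 1*27=27
First share = 189, third share = 27
Difference = |189 - 27| = 162

162


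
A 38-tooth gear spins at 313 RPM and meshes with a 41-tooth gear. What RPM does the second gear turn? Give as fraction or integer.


Gear ratio: teeth_A * RPM_A = teeth_B * RPM_B
38 * 313 = 41 * RPM_B
11894 = 41 * RPM_B
RPM_B = 11894 / 41
RPM_B = 11894/41

11894/41


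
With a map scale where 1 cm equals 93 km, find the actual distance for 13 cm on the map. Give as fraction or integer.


Map scale: 1 cm = 93 km
Measured distance on map = 13 cm
Set up proportion: 13 * 93 / 1
= 1209 / 1
= 1209 km

1209


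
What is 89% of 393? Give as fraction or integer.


Compute 89% of 393
Convert percentage: 89% = 89/100
Multiply: 393 * 89/100
= 34977/100
= 34977/100

34977/100


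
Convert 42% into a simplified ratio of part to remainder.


Part = 42%, Remainder = 58%
Ratio = 42:58
GCD(42, 58) = 2
Simplify: 21:29 = 21:29

21:29


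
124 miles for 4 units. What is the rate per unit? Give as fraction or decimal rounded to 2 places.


Total miles = 124
Number of units = 4
Unit rate = 124 / 4
= 31 miles per unit

31


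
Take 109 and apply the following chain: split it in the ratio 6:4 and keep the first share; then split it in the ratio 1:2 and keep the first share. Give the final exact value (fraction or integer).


Start with 109.
Step 1: Split 6:4, first share = 109 * 6/10 = 327/5
Step 2: Split 1:2, first share = 327/5 * 1/3 = 109/5
Final result = 109/5

109/5


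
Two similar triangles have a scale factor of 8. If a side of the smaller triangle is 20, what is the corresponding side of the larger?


Similar triangles have proportional sides
Scale factor = 8
Smaller side = 20
Corresponding larger side = 20 * 8
= 160

160


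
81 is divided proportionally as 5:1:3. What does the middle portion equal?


Ratio = 5:1:3
Total parts = 5 + 1 + 3 = 9
Value per part = 81 / 9 = 9
First share = 5 * 9 = 45
Middle share = 1 * 9 = 9
Third share = 3 * 9 = 27

9


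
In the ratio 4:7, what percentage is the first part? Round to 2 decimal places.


Total parts = 4 + 7 = 11
First part fraction = 4/11
Percentage = (4/11) * 100
= 0.363636 * 100
= 36.36%

36.36
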